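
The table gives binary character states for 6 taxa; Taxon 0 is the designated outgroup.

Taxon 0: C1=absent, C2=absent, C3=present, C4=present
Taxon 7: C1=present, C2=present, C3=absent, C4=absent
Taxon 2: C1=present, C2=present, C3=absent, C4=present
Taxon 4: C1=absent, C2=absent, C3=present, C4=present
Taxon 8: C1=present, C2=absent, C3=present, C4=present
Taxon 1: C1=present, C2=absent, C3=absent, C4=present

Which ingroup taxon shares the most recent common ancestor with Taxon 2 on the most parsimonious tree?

Character polarity is set by the outgroup: the derived state is whichever differs from the outgroup's state, so for C3, C4 the derived state is 'absent', and for the remaining characters it is 'present'.
C1 (derived state 'present') is shared by Taxon 1, Taxon 2, Taxon 7, and Taxon 8 — a synapomorphy uniting that clade.
Only Taxon 2 and Taxon 7 show the derived state 'present' for C2, supporting them as a clade.
Only Taxon 1, Taxon 2, and Taxon 7 show the derived state 'absent' for C3, supporting them as a clade.
C4 (derived state 'absent') is unique to Taxon 7 (autapomorphy; uninformative for grouping).
Most parsimonious ingroup topology: ((((Taxon 7,Taxon 2),Taxon 1),Taxon 8),Taxon 4).
Taxon 2 and Taxon 7 form a cherry on this tree, so they are sister taxa.

Taxon 7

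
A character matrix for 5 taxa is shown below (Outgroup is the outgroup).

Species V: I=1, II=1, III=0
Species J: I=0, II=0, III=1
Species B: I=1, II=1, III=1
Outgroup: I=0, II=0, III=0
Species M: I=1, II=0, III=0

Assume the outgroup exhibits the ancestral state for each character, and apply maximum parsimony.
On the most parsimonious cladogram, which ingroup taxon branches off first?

Species J

The outgroup has state '0' for every character, so '1' is the derived state throughout.
Only Species B, Species M, and Species V show the derived state '1' for I, supporting them as a clade.
II (derived state '1') is shared by Species B and Species V — a synapomorphy uniting that clade.
III (state '1') occurs in Species B and Species J but conflicts with the nesting implied by the other characters — most parsimoniously interpreted as homoplasy.
Most parsimonious ingroup topology: (((Species B,Species V),Species M),Species J).
Species J is sister to the clade containing all other ingroup taxa, so it is the earliest-diverging (most basal) ingroup lineage.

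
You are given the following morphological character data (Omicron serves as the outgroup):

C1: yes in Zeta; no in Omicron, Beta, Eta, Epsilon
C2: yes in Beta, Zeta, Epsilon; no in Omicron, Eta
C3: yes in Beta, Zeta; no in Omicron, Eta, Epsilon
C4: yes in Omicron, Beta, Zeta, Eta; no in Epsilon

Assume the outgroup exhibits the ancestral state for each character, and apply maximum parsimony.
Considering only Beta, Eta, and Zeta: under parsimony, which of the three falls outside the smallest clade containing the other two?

Character polarity is set by the outgroup: the derived state is whichever differs from the outgroup's state, so for C4 the derived state is 'no', and for the remaining characters it is 'yes'.
C1 (derived state 'yes') is unique to Zeta (autapomorphy; uninformative for grouping).
C2: derived state 'yes' in Beta, Epsilon, and Zeta only — synapomorphy for {Beta, Epsilon, Zeta}.
Only Beta and Zeta show the derived state 'yes' for C3, supporting them as a clade.
C4: derived state 'no' in Epsilon only — an autapomorphy, so it tells us nothing about relationships among taxa.
Most parsimonious ingroup topology: (((Beta,Zeta),Epsilon),Eta).
Zeta and Beta share a more recent common ancestor with each other than either does with Eta, so Eta is the least closely related of the three.

Eta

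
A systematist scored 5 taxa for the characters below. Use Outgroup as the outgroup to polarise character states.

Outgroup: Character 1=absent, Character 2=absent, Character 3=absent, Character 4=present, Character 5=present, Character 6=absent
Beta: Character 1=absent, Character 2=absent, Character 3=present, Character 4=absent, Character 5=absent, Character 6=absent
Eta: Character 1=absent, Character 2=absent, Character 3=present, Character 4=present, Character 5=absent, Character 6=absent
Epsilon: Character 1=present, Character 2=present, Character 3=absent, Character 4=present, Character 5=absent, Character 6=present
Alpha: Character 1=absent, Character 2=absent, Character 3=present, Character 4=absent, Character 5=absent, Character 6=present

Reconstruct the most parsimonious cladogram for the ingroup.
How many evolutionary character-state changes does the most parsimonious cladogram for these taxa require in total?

7

Character polarity is set by the outgroup: the derived state is whichever differs from the outgroup's state, so for Character 4, Character 5 the derived state is 'absent', and for the remaining characters it is 'present'.
Character 1: derived state 'present' in Epsilon only — an autapomorphy, so it tells us nothing about relationships among taxa.
Character 2: derived state 'present' in Epsilon only — an autapomorphy, so it tells us nothing about relationships among taxa.
Character 3 (derived state 'present') is shared by Alpha, Beta, and Eta — a synapomorphy uniting that clade.
Character 4: derived state 'absent' in Alpha and Beta only — synapomorphy for {Alpha, Beta}.
All ingroup taxa share the derived state 'absent' for Character 5; it defines the ingroup but does not resolve relationships within it.
Character 6 groups Alpha and Epsilon, which is incompatible with the clades supported by the remaining characters; treating it as convergent (homoplasy) costs fewer steps than any alternative tree.
Most parsimonious ingroup topology: (((Beta,Alpha),Eta),Epsilon).
Changes per character on this tree: Character 1: 1; Character 2: 1; Character 3: 1; Character 4: 1; Character 5: 1; Character 6: 2.
Total = 7.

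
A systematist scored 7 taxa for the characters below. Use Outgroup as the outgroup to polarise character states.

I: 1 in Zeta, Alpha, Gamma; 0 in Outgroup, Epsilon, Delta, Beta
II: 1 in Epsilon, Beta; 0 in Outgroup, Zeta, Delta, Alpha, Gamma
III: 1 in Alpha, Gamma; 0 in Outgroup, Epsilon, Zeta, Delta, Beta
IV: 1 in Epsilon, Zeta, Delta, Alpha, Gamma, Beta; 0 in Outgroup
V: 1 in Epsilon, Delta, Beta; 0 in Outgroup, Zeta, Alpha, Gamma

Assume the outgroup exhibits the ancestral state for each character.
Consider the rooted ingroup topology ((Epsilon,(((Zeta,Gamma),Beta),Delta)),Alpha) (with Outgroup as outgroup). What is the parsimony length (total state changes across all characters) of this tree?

Map each character onto ((Epsilon,(((Zeta,Gamma),Beta),Delta)),Alpha) (rooted by Outgroup) and count the minimum state changes it requires (Fitch parsimony):
I: 2; II: 2; III: 2; IV: 1; V: 2.
Total tree length = 9.

9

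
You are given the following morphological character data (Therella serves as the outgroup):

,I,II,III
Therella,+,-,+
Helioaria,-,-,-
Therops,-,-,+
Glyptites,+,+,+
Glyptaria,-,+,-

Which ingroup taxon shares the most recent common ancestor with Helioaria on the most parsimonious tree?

Glyptaria

Character polarity is set by the outgroup: the derived state is whichever differs from the outgroup's state, so for I, III the derived state is '-', and for the remaining characters it is '+'.
Only Glyptaria, Helioaria, and Therops show the derived state '-' for I, supporting them as a clade.
II (state '+') occurs in Glyptaria and Glyptites but conflicts with the nesting implied by the other characters — most parsimoniously interpreted as homoplasy.
Only Glyptaria and Helioaria show the derived state '-' for III, supporting them as a clade.
Most parsimonious ingroup topology: (((Helioaria,Glyptaria),Therops),Glyptites).
Helioaria and Glyptaria form a cherry on this tree, so they are sister taxa.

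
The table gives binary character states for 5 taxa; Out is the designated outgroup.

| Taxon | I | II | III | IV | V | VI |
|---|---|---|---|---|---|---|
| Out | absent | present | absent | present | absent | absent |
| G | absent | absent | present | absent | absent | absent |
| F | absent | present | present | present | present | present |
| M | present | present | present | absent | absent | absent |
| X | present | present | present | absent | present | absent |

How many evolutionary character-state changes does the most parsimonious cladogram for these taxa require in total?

7

Character polarity is set by the outgroup: the derived state is whichever differs from the outgroup's state, so for II, IV the derived state is 'absent', and for the remaining characters it is 'present'.
Only M and X show the derived state 'present' for I, supporting them as a clade.
II (derived state 'absent') is unique to G (autapomorphy; uninformative for grouping).
III (derived state 'present') is shared by all ingroup taxa — unites the whole ingroup.
Only G, M, and X show the derived state 'absent' for IV, supporting them as a clade.
V (state 'present') occurs in F and X but conflicts with the nesting implied by the other characters — most parsimoniously interpreted as homoplasy.
VI (derived state 'present') is unique to F (autapomorphy; uninformative for grouping).
Most parsimonious ingroup topology: ((G,(M,X)),F).
Changes per character on this tree: I: 1; II: 1; III: 1; IV: 1; V: 2; VI: 1.
Total = 7.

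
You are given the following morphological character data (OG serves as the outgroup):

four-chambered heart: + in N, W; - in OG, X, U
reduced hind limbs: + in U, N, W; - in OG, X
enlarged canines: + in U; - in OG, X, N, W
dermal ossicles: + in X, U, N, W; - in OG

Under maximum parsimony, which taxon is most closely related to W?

The outgroup has state '-' for every character, so '+' is the derived state throughout.
four-chambered heart: derived state '+' in N and W only — synapomorphy for {N, W}.
Only N, U, and W show the derived state '+' for reduced hind limbs, supporting them as a clade.
enlarged canines: derived state '+' in U only — an autapomorphy, so it tells us nothing about relationships among taxa.
All ingroup taxa share the derived state '+' for dermal ossicles; it defines the ingroup but does not resolve relationships within it.
Most parsimonious ingroup topology: (X,(U,(N,W))).
W and N form a cherry on this tree, so they are sister taxa.

N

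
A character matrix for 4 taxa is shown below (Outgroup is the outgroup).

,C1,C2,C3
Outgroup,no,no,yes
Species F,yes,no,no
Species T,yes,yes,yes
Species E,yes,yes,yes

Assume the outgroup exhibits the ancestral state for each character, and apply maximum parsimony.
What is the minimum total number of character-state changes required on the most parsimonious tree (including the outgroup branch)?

Character polarity is set by the outgroup: the derived state is whichever differs from the outgroup's state, so for C3 the derived state is 'no', and for the remaining characters it is 'yes'.
C1 (derived state 'yes') is shared by all ingroup taxa — unites the whole ingroup.
Only Species E and Species T show the derived state 'yes' for C2, supporting them as a clade.
C3: derived state 'no' in Species F only — an autapomorphy, so it tells us nothing about relationships among taxa.
Most parsimonious ingroup topology: (Species F,(Species T,Species E)).
Changes per character on this tree: C1: 1; C2: 1; C3: 1.
Total = 3.

3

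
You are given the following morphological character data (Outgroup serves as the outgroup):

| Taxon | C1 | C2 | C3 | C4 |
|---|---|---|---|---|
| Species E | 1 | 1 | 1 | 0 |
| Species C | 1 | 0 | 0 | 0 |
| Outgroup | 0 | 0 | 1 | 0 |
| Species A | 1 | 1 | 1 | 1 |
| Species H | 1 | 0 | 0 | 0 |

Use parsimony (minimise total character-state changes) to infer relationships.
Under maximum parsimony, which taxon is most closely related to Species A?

Character polarity is set by the outgroup: the derived state is whichever differs from the outgroup's state, so for C3 the derived state is '0', and for the remaining characters it is '1'.
C1 (derived state '1') is shared by all ingroup taxa — unites the whole ingroup.
C2: derived state '1' in Species A and Species E only — synapomorphy for {Species A, Species E}.
C3 (derived state '0') is shared by Species C and Species H — a synapomorphy uniting that clade.
C4 (derived state '1') is unique to Species A (autapomorphy; uninformative for grouping).
Most parsimonious ingroup topology: ((Species A,Species E),(Species H,Species C)).
Species A and Species E form a cherry on this tree, so they are sister taxa.

Species E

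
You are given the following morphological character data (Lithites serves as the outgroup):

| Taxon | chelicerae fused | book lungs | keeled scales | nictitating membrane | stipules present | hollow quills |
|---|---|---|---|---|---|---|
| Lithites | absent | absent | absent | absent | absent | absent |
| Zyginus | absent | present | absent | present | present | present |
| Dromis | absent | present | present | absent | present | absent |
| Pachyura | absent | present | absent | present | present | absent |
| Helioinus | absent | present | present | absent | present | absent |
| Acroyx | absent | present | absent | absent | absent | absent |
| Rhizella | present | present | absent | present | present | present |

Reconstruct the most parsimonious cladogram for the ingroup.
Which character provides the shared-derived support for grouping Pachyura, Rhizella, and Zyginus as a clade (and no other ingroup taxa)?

nictitating membrane

The outgroup has state 'absent' for every character, so 'present' is the derived state throughout.
chelicerae fused (derived state 'present') is unique to Rhizella (autapomorphy; uninformative for grouping).
book lungs (derived state 'present') is shared by all ingroup taxa — unites the whole ingroup.
Only Dromis and Helioinus show the derived state 'present' for keeled scales, supporting them as a clade.
Only Pachyura, Rhizella, and Zyginus show the derived state 'present' for nictitating membrane, supporting them as a clade.
stipules present: derived state 'present' in Dromis, Helioinus, Pachyura, Rhizella, and Zyginus only — synapomorphy for {Dromis, Helioinus, Pachyura, Rhizella, Zyginus}.
hollow quills (derived state 'present') is shared by Rhizella and Zyginus — a synapomorphy uniting that clade.
Most parsimonious ingroup topology: ((((Zyginus,Rhizella),Pachyura),(Dromis,Helioinus)),Acroyx).
The clade {Pachyura, Rhizella, Zyginus} is supported by nictitating membrane: its derived state 'present' occurs in exactly those taxa and in no other taxon (including the outgroup).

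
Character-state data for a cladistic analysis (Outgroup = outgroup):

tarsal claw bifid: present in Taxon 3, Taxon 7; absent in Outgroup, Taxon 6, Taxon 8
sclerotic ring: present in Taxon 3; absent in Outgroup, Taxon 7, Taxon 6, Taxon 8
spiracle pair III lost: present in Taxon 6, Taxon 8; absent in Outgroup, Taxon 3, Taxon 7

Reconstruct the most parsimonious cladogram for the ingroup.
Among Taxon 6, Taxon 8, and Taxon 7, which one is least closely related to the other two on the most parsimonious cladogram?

The outgroup has state 'absent' for every character, so 'present' is the derived state throughout.
Only Taxon 3 and Taxon 7 show the derived state 'present' for tarsal claw bifid, supporting them as a clade.
sclerotic ring: derived state 'present' in Taxon 3 only — an autapomorphy, so it tells us nothing about relationships among taxa.
spiracle pair III lost (derived state 'present') is shared by Taxon 6 and Taxon 8 — a synapomorphy uniting that clade.
Most parsimonious ingroup topology: ((Taxon 6,Taxon 8),(Taxon 7,Taxon 3)).
Taxon 6 and Taxon 8 share a more recent common ancestor with each other than either does with Taxon 7, so Taxon 7 is the least closely related of the three.

Taxon 7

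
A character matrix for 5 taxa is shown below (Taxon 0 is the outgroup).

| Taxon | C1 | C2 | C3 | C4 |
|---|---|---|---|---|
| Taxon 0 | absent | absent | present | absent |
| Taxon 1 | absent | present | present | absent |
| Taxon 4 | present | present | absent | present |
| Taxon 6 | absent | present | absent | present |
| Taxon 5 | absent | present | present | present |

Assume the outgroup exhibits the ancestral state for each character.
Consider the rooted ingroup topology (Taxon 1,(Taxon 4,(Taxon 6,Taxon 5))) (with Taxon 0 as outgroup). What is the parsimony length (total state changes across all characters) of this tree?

5

Map each character onto (Taxon 1,(Taxon 4,(Taxon 6,Taxon 5))) (rooted by Taxon 0) and count the minimum state changes it requires (Fitch parsimony):
C1: 1; C2: 1; C3: 2; C4: 1.
Total tree length = 5.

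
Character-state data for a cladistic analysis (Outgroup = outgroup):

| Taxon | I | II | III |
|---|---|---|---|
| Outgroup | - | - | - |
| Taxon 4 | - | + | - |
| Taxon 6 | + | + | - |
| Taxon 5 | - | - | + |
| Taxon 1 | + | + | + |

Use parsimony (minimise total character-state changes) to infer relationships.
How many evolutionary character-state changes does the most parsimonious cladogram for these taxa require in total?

The outgroup has state '-' for every character, so '+' is the derived state throughout.
I: derived state '+' in Taxon 1 and Taxon 6 only — synapomorphy for {Taxon 1, Taxon 6}.
II (derived state '+') is shared by Taxon 1, Taxon 4, and Taxon 6 — a synapomorphy uniting that clade.
III groups Taxon 1 and Taxon 5, which is incompatible with the clades supported by the remaining characters; treating it as convergent (homoplasy) costs fewer steps than any alternative tree.
Most parsimonious ingroup topology: ((Taxon 4,(Taxon 6,Taxon 1)),Taxon 5).
Changes per character on this tree: I: 1; II: 1; III: 2.
Total = 4.

4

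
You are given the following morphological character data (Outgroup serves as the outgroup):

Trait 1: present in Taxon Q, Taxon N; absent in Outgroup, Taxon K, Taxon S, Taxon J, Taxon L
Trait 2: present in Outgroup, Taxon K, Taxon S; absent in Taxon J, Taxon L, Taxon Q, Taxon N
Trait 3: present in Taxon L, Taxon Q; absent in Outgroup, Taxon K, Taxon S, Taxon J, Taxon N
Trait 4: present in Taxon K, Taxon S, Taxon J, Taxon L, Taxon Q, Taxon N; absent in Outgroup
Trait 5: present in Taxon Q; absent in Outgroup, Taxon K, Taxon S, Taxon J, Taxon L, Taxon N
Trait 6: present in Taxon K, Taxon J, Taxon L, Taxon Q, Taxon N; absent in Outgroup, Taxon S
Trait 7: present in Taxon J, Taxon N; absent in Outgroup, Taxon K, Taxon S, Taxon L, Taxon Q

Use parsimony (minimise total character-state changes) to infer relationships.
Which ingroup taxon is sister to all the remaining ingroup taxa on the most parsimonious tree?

Taxon S

Character polarity is set by the outgroup: the derived state is whichever differs from the outgroup's state, so for Trait 2 the derived state is 'absent', and for the remaining characters it is 'present'.
Trait 1 (state 'present') occurs in Taxon N and Taxon Q but conflicts with the nesting implied by the other characters — most parsimoniously interpreted as homoplasy.
Trait 2 (derived state 'absent') is shared by Taxon J, Taxon L, Taxon N, and Taxon Q — a synapomorphy uniting that clade.
Trait 3: derived state 'present' in Taxon L and Taxon Q only — synapomorphy for {Taxon L, Taxon Q}.
Trait 4 (derived state 'present') is shared by all ingroup taxa — unites the whole ingroup.
Trait 5: derived state 'present' in Taxon Q only — an autapomorphy, so it tells us nothing about relationships among taxa.
Trait 6 (derived state 'present') is shared by Taxon J, Taxon K, Taxon L, Taxon N, and Taxon Q — a synapomorphy uniting that clade.
Trait 7 (derived state 'present') is shared by Taxon J and Taxon N — a synapomorphy uniting that clade.
Most parsimonious ingroup topology: ((Taxon K,((Taxon J,Taxon N),(Taxon L,Taxon Q))),Taxon S).
Taxon S is sister to the clade containing all other ingroup taxa, so it is the earliest-diverging (most basal) ingroup lineage.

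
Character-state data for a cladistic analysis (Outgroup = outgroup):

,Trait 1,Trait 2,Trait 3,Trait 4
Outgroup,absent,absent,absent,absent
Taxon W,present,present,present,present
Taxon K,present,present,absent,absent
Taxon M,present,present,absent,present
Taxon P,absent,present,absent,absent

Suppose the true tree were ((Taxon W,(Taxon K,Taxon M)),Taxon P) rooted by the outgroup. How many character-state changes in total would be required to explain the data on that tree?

5

Map each character onto ((Taxon W,(Taxon K,Taxon M)),Taxon P) (rooted by Outgroup) and count the minimum state changes it requires (Fitch parsimony):
Trait 1: 1; Trait 2: 1; Trait 3: 1; Trait 4: 2.
Total tree length = 5.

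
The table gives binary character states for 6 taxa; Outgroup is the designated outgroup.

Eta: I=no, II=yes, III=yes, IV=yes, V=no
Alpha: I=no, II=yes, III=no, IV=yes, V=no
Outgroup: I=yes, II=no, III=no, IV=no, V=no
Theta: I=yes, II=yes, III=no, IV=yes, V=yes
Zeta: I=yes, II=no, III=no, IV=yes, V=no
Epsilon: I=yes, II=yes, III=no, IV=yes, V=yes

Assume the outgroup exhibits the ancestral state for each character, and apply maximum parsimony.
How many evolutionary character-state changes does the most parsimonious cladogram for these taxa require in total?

Character polarity is set by the outgroup: the derived state is whichever differs from the outgroup's state, so for I the derived state is 'no', and for the remaining characters it is 'yes'.
Only Alpha and Eta show the derived state 'no' for I, supporting them as a clade.
II (derived state 'yes') is shared by Alpha, Epsilon, Eta, and Theta — a synapomorphy uniting that clade.
III (derived state 'yes') is unique to Eta (autapomorphy; uninformative for grouping).
IV (derived state 'yes') is shared by all ingroup taxa — unites the whole ingroup.
V (derived state 'yes') is shared by Epsilon and Theta — a synapomorphy uniting that clade.
Most parsimonious ingroup topology: (((Eta,Alpha),(Theta,Epsilon)),Zeta).
Changes per character on this tree: I: 1; II: 1; III: 1; IV: 1; V: 1.
Total = 5.

5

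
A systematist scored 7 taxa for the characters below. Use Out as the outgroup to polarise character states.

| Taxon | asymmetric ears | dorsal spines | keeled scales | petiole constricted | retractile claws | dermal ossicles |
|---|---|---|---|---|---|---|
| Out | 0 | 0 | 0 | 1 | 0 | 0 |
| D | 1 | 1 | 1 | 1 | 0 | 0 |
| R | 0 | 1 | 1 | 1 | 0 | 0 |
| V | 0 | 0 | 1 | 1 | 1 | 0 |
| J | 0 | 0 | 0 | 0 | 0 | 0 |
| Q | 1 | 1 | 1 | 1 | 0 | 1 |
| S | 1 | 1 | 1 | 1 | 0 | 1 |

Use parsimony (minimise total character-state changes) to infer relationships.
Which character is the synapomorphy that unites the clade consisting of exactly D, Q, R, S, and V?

Character polarity is set by the outgroup: the derived state is whichever differs from the outgroup's state, so for petiole constricted the derived state is '0', and for the remaining characters it is '1'.
asymmetric ears (derived state '1') is shared by D, Q, and S — a synapomorphy uniting that clade.
Only D, Q, R, and S show the derived state '1' for dorsal spines, supporting them as a clade.
keeled scales: derived state '1' in D, Q, R, S, and V only — synapomorphy for {D, Q, R, S, V}.
petiole constricted: derived state '0' in J only — an autapomorphy, so it tells us nothing about relationships among taxa.
retractile claws: derived state '1' in V only — an autapomorphy, so it tells us nothing about relationships among taxa.
Only Q and S show the derived state '1' for dermal ossicles, supporting them as a clade.
Most parsimonious ingroup topology: ((((D,(Q,S)),R),V),J).
The clade {D, Q, R, S, V} is supported by keeled scales: its derived state '1' occurs in exactly those taxa and in no other taxon (including the outgroup).

keeled scales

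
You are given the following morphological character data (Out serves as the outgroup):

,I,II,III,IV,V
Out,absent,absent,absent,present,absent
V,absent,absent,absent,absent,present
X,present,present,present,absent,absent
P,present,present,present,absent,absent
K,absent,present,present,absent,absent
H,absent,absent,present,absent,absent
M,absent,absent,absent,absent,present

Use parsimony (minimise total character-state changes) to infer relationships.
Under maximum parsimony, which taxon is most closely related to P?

Character polarity is set by the outgroup: the derived state is whichever differs from the outgroup's state, so for IV the derived state is 'absent', and for the remaining characters it is 'present'.
I: derived state 'present' in P and X only — synapomorphy for {P, X}.
II (derived state 'present') is shared by K, P, and X — a synapomorphy uniting that clade.
III: derived state 'present' in H, K, P, and X only — synapomorphy for {H, K, P, X}.
All ingroup taxa share the derived state 'absent' for IV; it defines the ingroup but does not resolve relationships within it.
Only M and V show the derived state 'present' for V, supporting them as a clade.
Most parsimonious ingroup topology: ((V,M),(((X,P),K),H)).
P and X form a cherry on this tree, so they are sister taxa.

X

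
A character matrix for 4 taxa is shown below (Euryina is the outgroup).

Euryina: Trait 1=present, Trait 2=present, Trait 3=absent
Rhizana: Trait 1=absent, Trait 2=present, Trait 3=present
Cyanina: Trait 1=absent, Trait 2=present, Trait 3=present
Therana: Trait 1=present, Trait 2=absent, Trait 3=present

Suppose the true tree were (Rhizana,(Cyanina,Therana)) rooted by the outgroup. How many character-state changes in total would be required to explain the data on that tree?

Map each character onto (Rhizana,(Cyanina,Therana)) (rooted by Euryina) and count the minimum state changes it requires (Fitch parsimony):
Trait 1: 2; Trait 2: 1; Trait 3: 1.
Total tree length = 4.

4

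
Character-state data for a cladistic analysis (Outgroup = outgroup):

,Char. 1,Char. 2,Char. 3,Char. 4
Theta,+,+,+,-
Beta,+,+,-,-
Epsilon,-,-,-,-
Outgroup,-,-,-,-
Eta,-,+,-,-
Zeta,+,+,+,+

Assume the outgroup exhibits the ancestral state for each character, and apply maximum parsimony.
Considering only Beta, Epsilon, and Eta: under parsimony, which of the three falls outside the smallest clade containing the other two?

Epsilon

The outgroup has state '-' for every character, so '+' is the derived state throughout.
Char. 1 (derived state '+') is shared by Beta, Theta, and Zeta — a synapomorphy uniting that clade.
Only Beta, Eta, Theta, and Zeta show the derived state '+' for Char. 2, supporting them as a clade.
Only Theta and Zeta show the derived state '+' for Char. 3, supporting them as a clade.
Char. 4: derived state '+' in Zeta only — an autapomorphy, so it tells us nothing about relationships among taxa.
Most parsimonious ingroup topology: ((((Theta,Zeta),Beta),Eta),Epsilon).
Beta and Eta share a more recent common ancestor with each other than either does with Epsilon, so Epsilon is the least closely related of the three.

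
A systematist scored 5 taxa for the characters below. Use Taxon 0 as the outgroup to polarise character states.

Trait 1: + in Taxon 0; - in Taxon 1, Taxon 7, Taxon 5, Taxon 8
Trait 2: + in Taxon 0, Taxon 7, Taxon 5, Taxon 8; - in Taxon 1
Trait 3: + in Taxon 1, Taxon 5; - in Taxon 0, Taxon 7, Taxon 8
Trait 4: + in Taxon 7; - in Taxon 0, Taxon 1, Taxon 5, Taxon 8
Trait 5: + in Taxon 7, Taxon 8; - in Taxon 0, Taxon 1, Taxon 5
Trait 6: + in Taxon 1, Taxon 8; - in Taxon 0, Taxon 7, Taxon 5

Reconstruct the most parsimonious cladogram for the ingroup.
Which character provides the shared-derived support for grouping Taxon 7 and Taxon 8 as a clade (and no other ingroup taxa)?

Trait 5

Character polarity is set by the outgroup: the derived state is whichever differs from the outgroup's state, so for Trait 1, Trait 2 the derived state is '-', and for the remaining characters it is '+'.
All ingroup taxa share the derived state '-' for Trait 1; it defines the ingroup but does not resolve relationships within it.
Trait 2 (derived state '-') is unique to Taxon 1 (autapomorphy; uninformative for grouping).
Trait 3: derived state '+' in Taxon 1 and Taxon 5 only — synapomorphy for {Taxon 1, Taxon 5}.
Trait 4: derived state '+' in Taxon 7 only — an autapomorphy, so it tells us nothing about relationships among taxa.
Only Taxon 7 and Taxon 8 show the derived state '+' for Trait 5, supporting them as a clade.
Trait 6 (state '+') occurs in Taxon 1 and Taxon 8 but conflicts with the nesting implied by the other characters — most parsimoniously interpreted as homoplasy.
Most parsimonious ingroup topology: ((Taxon 1,Taxon 5),(Taxon 7,Taxon 8)).
The clade {Taxon 7, Taxon 8} is supported by Trait 5: its derived state '+' occurs in exactly those taxa and in no other taxon (including the outgroup).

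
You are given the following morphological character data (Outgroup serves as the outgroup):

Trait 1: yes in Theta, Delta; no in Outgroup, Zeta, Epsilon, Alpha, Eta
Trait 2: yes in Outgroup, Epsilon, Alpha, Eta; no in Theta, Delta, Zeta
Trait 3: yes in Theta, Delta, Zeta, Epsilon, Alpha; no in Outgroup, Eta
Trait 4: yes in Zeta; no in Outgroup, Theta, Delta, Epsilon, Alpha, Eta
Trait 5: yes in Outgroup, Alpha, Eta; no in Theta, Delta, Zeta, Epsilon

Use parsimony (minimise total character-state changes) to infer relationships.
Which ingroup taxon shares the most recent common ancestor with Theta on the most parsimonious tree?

Delta

Character polarity is set by the outgroup: the derived state is whichever differs from the outgroup's state, so for Trait 2, Trait 5 the derived state is 'no', and for the remaining characters it is 'yes'.
Trait 1: derived state 'yes' in Delta and Theta only — synapomorphy for {Delta, Theta}.
Only Delta, Theta, and Zeta show the derived state 'no' for Trait 2, supporting them as a clade.
Only Alpha, Delta, Epsilon, Theta, and Zeta show the derived state 'yes' for Trait 3, supporting them as a clade.
Trait 4: derived state 'yes' in Zeta only — an autapomorphy, so it tells us nothing about relationships among taxa.
Trait 5: derived state 'no' in Delta, Epsilon, Theta, and Zeta only — synapomorphy for {Delta, Epsilon, Theta, Zeta}.
Most parsimonious ingroup topology: (((((Theta,Delta),Zeta),Epsilon),Alpha),Eta).
Theta and Delta form a cherry on this tree, so they are sister taxa.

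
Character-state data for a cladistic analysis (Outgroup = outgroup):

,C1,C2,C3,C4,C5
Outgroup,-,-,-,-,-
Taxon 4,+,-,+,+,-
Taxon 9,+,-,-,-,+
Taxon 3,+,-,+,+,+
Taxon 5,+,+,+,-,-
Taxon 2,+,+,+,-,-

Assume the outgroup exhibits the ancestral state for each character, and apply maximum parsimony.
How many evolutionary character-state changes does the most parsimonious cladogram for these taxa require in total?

6

The outgroup has state '-' for every character, so '+' is the derived state throughout.
All ingroup taxa share the derived state '+' for C1; it defines the ingroup but does not resolve relationships within it.
C2: derived state '+' in Taxon 2 and Taxon 5 only — synapomorphy for {Taxon 2, Taxon 5}.
C3 (derived state '+') is shared by Taxon 2, Taxon 3, Taxon 4, and Taxon 5 — a synapomorphy uniting that clade.
C4 (derived state '+') is shared by Taxon 3 and Taxon 4 — a synapomorphy uniting that clade.
C5 (state '+') occurs in Taxon 3 and Taxon 9 but conflicts with the nesting implied by the other characters — most parsimoniously interpreted as homoplasy.
Most parsimonious ingroup topology: (((Taxon 4,Taxon 3),(Taxon 5,Taxon 2)),Taxon 9).
Changes per character on this tree: C1: 1; C2: 1; C3: 1; C4: 1; C5: 2.
Total = 6.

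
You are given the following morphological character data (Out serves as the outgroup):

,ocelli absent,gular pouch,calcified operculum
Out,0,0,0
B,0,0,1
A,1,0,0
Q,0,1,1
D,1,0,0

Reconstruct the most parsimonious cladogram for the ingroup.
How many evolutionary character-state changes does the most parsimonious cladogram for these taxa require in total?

The outgroup has state '0' for every character, so '1' is the derived state throughout.
ocelli absent: derived state '1' in A and D only — synapomorphy for {A, D}.
gular pouch: derived state '1' in Q only — an autapomorphy, so it tells us nothing about relationships among taxa.
calcified operculum: derived state '1' in B and Q only — synapomorphy for {B, Q}.
Most parsimonious ingroup topology: ((B,Q),(A,D)).
Changes per character on this tree: ocelli absent: 1; gular pouch: 1; calcified operculum: 1.
Total = 3.

3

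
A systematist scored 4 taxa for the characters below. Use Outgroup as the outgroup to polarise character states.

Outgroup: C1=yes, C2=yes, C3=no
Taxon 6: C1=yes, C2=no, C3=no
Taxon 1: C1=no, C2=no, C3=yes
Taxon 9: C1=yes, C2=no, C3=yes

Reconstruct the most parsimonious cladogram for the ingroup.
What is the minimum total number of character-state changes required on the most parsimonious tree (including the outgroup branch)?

3

Character polarity is set by the outgroup: the derived state is whichever differs from the outgroup's state, so for C1, C2 the derived state is 'no', and for the remaining characters it is 'yes'.
C1: derived state 'no' in Taxon 1 only — an autapomorphy, so it tells us nothing about relationships among taxa.
All ingroup taxa share the derived state 'no' for C2; it defines the ingroup but does not resolve relationships within it.
C3 (derived state 'yes') is shared by Taxon 1 and Taxon 9 — a synapomorphy uniting that clade.
Most parsimonious ingroup topology: (Taxon 6,(Taxon 1,Taxon 9)).
Changes per character on this tree: C1: 1; C2: 1; C3: 1.
Total = 3.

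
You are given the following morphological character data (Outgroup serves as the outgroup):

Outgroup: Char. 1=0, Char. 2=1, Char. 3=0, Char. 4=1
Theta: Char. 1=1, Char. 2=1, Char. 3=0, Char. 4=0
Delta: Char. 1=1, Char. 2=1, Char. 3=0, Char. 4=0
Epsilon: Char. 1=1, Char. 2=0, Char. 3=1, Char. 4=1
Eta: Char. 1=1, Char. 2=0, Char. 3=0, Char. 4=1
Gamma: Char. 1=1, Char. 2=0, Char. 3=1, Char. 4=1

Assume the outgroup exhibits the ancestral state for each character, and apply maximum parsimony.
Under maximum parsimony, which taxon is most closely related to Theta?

Delta

Character polarity is set by the outgroup: the derived state is whichever differs from the outgroup's state, so for Char. 2, Char. 4 the derived state is '0', and for the remaining characters it is '1'.
All ingroup taxa share the derived state '1' for Char. 1; it defines the ingroup but does not resolve relationships within it.
Char. 2: derived state '0' in Epsilon, Eta, and Gamma only — synapomorphy for {Epsilon, Eta, Gamma}.
Char. 3: derived state '1' in Epsilon and Gamma only — synapomorphy for {Epsilon, Gamma}.
Only Delta and Theta show the derived state '0' for Char. 4, supporting them as a clade.
Most parsimonious ingroup topology: ((Theta,Delta),((Epsilon,Gamma),Eta)).
Theta and Delta form a cherry on this tree, so they are sister taxa.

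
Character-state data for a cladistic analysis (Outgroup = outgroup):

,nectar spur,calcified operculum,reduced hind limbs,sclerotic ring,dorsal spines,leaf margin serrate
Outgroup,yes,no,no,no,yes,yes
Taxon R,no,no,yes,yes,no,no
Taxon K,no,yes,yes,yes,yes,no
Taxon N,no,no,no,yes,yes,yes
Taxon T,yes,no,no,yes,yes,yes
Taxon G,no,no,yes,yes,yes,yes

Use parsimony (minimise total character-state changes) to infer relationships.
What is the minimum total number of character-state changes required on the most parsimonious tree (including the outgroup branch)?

Character polarity is set by the outgroup: the derived state is whichever differs from the outgroup's state, so for nectar spur, dorsal spines, leaf margin serrate the derived state is 'no', and for the remaining characters it is 'yes'.
Only Taxon G, Taxon K, Taxon N, and Taxon R show the derived state 'no' for nectar spur, supporting them as a clade.
calcified operculum: derived state 'yes' in Taxon K only — an autapomorphy, so it tells us nothing about relationships among taxa.
reduced hind limbs (derived state 'yes') is shared by Taxon G, Taxon K, and Taxon R — a synapomorphy uniting that clade.
sclerotic ring (derived state 'yes') is shared by all ingroup taxa — unites the whole ingroup.
dorsal spines (derived state 'no') is unique to Taxon R (autapomorphy; uninformative for grouping).
Only Taxon K and Taxon R show the derived state 'no' for leaf margin serrate, supporting them as a clade.
Most parsimonious ingroup topology: ((((Taxon R,Taxon K),Taxon G),Taxon N),Taxon T).
Changes per character on this tree: nectar spur: 1; calcified operculum: 1; reduced hind limbs: 1; sclerotic ring: 1; dorsal spines: 1; leaf margin serrate: 1.
Total = 6.

6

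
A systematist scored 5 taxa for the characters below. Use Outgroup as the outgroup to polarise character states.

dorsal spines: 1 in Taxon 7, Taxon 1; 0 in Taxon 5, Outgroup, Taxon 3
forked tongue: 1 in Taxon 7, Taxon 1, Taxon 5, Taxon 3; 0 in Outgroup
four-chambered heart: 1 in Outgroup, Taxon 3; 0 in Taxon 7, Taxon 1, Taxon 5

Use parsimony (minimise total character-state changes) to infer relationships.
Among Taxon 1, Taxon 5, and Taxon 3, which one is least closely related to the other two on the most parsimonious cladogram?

Taxon 3

Character polarity is set by the outgroup: the derived state is whichever differs from the outgroup's state, so for four-chambered heart the derived state is '0', and for the remaining characters it is '1'.
dorsal spines (derived state '1') is shared by Taxon 1 and Taxon 7 — a synapomorphy uniting that clade.
All ingroup taxa share the derived state '1' for forked tongue; it defines the ingroup but does not resolve relationships within it.
Only Taxon 1, Taxon 5, and Taxon 7 show the derived state '0' for four-chambered heart, supporting them as a clade.
Most parsimonious ingroup topology: ((Taxon 5,(Taxon 1,Taxon 7)),Taxon 3).
Taxon 5 and Taxon 1 share a more recent common ancestor with each other than either does with Taxon 3, so Taxon 3 is the least closely related of the three.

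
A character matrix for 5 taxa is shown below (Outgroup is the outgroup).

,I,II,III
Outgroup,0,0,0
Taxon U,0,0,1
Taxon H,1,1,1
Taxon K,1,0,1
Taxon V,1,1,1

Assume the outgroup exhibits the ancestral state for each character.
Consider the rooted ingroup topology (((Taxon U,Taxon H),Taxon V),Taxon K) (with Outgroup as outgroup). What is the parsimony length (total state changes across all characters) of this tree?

Map each character onto (((Taxon U,Taxon H),Taxon V),Taxon K) (rooted by Outgroup) and count the minimum state changes it requires (Fitch parsimony):
I: 2; II: 2; III: 1.
Total tree length = 5.

5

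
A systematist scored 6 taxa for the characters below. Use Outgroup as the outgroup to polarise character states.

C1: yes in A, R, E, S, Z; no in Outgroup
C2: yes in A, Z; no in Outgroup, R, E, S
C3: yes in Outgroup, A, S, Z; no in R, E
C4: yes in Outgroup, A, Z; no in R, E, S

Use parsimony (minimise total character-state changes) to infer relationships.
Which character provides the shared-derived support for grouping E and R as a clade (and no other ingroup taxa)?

Character polarity is set by the outgroup: the derived state is whichever differs from the outgroup's state, so for C3, C4 the derived state is 'no', and for the remaining characters it is 'yes'.
All ingroup taxa share the derived state 'yes' for C1; it defines the ingroup but does not resolve relationships within it.
C2: derived state 'yes' in A and Z only — synapomorphy for {A, Z}.
Only E and R show the derived state 'no' for C3, supporting them as a clade.
C4 (derived state 'no') is shared by E, R, and S — a synapomorphy uniting that clade.
Most parsimonious ingroup topology: ((A,Z),((R,E),S)).
The clade {E, R} is supported by C3: its derived state 'no' occurs in exactly those taxa and in no other taxon (including the outgroup).

C3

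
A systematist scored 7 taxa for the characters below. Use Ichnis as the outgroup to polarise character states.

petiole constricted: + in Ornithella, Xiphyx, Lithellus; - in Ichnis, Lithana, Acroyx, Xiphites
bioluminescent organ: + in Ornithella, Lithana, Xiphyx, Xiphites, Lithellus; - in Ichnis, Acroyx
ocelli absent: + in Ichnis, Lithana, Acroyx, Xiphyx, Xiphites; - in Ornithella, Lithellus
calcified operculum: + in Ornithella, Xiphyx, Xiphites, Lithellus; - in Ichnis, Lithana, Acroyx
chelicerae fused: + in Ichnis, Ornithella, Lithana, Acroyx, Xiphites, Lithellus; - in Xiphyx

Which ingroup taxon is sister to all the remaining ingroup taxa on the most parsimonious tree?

Acroyx

Character polarity is set by the outgroup: the derived state is whichever differs from the outgroup's state, so for ocelli absent, chelicerae fused the derived state is '-', and for the remaining characters it is '+'.
petiole constricted (derived state '+') is shared by Lithellus, Ornithella, and Xiphyx — a synapomorphy uniting that clade.
bioluminescent organ: derived state '+' in Lithana, Lithellus, Ornithella, Xiphites, and Xiphyx only — synapomorphy for {Lithana, Lithellus, Ornithella, Xiphites, Xiphyx}.
Only Lithellus and Ornithella show the derived state '-' for ocelli absent, supporting them as a clade.
calcified operculum: derived state '+' in Lithellus, Ornithella, Xiphites, and Xiphyx only — synapomorphy for {Lithellus, Ornithella, Xiphites, Xiphyx}.
chelicerae fused (derived state '-') is unique to Xiphyx (autapomorphy; uninformative for grouping).
Most parsimonious ingroup topology: (((((Ornithella,Lithellus),Xiphyx),Xiphites),Lithana),Acroyx).
Acroyx is sister to the clade containing all other ingroup taxa, so it is the earliest-diverging (most basal) ingroup lineage.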